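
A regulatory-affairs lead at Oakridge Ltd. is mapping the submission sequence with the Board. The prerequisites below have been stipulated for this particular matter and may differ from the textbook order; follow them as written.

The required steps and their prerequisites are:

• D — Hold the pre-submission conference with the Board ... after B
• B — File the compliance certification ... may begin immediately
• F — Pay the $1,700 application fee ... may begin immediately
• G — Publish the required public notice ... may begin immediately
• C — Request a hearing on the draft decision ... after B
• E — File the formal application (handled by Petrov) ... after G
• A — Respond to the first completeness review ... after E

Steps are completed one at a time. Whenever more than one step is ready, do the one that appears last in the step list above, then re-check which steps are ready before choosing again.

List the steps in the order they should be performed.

G, E, A, F, B, C, D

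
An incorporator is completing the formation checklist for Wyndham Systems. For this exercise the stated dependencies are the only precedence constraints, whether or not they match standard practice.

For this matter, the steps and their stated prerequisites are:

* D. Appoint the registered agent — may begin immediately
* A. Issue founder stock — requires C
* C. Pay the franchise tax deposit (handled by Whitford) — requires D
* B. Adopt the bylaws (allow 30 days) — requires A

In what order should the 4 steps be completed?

D, C, A, B

D is the only step with nothing outstanding, so it goes first.
C needed D, now all done → C.
A needed C, now all done → A.
B needed A, now all done → B.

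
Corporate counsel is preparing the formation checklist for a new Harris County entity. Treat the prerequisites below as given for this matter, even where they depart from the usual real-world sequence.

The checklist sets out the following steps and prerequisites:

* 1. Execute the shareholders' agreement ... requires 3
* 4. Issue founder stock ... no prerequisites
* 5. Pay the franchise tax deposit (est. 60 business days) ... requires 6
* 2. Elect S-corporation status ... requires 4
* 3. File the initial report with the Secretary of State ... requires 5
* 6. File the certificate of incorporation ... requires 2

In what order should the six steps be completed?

Only 4 has no prerequisites, so it is first.
2 needed 4, now all done → 2.
6 needed 2, now all done → 6.
5 needed 6, now all done → 5.
3 is the only step now ready → 3.
1 needed 3, now all done → 1.

4 → 2 → 6 → 5 → 3 → 1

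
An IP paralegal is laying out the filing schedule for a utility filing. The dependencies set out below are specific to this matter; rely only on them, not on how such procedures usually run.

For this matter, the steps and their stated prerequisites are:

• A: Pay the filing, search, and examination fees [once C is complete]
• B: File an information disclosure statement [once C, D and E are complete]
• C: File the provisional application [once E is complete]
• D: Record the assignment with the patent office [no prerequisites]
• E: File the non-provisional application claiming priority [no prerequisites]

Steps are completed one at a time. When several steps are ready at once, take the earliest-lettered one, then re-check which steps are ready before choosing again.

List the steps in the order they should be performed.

D, E, C, A, B

Nothing is required for D and E. D has the earlier label → D first.
Next only E has its prerequisites met → E.
C needed E, now all done → C.
A and B are both available; A has the earlier label → A.
B needed C, D and E, now all done → B.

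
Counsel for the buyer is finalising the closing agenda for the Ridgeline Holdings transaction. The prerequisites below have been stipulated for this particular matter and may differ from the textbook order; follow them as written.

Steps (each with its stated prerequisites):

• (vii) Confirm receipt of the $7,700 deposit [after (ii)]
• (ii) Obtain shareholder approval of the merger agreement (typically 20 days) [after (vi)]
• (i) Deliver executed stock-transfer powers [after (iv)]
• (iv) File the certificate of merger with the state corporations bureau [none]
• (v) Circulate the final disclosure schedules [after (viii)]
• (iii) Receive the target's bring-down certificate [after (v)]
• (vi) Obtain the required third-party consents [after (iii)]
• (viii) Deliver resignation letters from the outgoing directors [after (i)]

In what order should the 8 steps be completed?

(iv), (i), (viii), (v), (iii), (vi), (ii), (vii)

(iv) has no prerequisites → (iv) first.
Next only (i) has its prerequisites met → (i).
(viii) needed (i), now all done → (viii).
(v) is the only step now ready → (v).
That leaves (iii) as the only ready step → (iii).
(vi) needed (iii), now all done → (vi).
(ii) needed (vi), now all done → (ii).
Next only (vii) has its prerequisites met → (vii).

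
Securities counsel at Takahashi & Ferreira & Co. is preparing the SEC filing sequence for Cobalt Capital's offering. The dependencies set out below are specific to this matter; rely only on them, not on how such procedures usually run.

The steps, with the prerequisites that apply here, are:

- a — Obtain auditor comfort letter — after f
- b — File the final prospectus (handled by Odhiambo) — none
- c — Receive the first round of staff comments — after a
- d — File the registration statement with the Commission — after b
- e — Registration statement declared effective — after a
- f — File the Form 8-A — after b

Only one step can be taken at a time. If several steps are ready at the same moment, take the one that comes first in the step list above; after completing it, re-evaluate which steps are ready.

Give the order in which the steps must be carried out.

b is the only step with nothing outstanding, so it goes first.
Ready: d and f. d is listed earlier → d.
That leaves f as the only ready step → f.
a needed f, now all done → a.
c and e are both available; c is listed earlier → c.
Next only e has its prerequisites met → e.

b d f a c e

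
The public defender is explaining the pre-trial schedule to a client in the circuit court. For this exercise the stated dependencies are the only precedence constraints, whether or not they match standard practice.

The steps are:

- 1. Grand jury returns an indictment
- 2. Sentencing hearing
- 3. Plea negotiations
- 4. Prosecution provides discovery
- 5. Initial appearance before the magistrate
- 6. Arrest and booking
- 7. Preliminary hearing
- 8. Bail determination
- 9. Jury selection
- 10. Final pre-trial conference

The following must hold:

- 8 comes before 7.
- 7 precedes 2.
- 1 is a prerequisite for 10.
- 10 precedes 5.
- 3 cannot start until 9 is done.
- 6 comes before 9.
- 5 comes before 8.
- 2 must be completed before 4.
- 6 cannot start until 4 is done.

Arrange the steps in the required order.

1 10 5 8 7 2 4 6 9 3

1 has no prerequisites → 1 first.
That leaves 10 as the only ready step → 10.
That leaves 5 as the only ready step → 5.
8 needed 5, now all done → 8.
Next only 7 has its prerequisites met → 7.
2 is the only step now ready → 2.
4 is the only step now ready → 4.
Next only 6 has its prerequisites met → 6.
9 needed 6, now all done → 9.
3 is the only step now ready → 3.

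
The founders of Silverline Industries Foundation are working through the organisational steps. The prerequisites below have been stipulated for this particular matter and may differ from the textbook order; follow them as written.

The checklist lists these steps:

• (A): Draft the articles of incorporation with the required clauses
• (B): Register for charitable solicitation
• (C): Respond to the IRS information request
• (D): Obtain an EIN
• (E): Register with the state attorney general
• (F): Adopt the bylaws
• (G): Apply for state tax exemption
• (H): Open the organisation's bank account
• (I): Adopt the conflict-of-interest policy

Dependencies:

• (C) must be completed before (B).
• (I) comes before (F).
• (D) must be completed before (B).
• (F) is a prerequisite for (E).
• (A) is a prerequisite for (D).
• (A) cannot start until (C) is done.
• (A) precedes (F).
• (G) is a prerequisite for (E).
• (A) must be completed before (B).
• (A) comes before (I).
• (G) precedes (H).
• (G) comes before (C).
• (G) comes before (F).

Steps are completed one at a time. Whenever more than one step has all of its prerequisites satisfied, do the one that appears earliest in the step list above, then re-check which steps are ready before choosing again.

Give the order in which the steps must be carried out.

(G) is the only step with nothing outstanding, so it goes first.
Now (C) and (H) have their prerequisites met. (C) is listed earlier, so (C) next.
Ready: (A) and (H). (A) is listed earlier → (A).
(D), (H) and (I) are all available; (D) is listed earlier → (D).
(B) now also ready, so the ready set is {(B), (H), (I)}; (B) is listed earlier → (B).
Now (H) and (I) have their prerequisites met. (H) is listed earlier, so (H) next.
Next only (I) has its prerequisites met → (I).
(F) is the only step now ready → (F).
Next only (E) has its prerequisites met → (E).

(G), (C), (A), (D), (B), (H), (I), (F), (E)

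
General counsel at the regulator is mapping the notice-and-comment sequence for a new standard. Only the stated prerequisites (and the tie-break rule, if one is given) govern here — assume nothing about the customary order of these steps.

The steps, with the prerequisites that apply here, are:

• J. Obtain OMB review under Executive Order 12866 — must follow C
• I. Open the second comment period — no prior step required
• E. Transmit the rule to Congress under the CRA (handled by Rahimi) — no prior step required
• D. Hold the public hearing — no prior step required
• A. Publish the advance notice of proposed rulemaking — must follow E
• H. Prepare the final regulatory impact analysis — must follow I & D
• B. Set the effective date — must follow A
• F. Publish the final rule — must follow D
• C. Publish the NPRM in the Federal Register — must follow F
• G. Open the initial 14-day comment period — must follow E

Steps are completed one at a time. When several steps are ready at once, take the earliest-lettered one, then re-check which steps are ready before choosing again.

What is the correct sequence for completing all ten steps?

Nothing is required for D, E and I. D has the earlier label → D first.
F now also ready, so the ready set is {E, F, I}; E has the earlier label → E.
A and G now also ready, so the ready set is {A, F, G, I}; A has the earlier label → A.
B, F, G and I are all available; B has the earlier label → B.
Ready: F, G and I. F has the earlier label → F.
C, G and I are all available; C has the earlier label → C.
Now G, I and J have their prerequisites met. G has the earlier label, so G next.
Now I and J have their prerequisites met. I has the earlier label, so I next.
H now also ready, so the ready set is {H, J}; H has the earlier label → H.
Next only J has its prerequisites met → J.

D → E → A → B → F → C → G → I → H → J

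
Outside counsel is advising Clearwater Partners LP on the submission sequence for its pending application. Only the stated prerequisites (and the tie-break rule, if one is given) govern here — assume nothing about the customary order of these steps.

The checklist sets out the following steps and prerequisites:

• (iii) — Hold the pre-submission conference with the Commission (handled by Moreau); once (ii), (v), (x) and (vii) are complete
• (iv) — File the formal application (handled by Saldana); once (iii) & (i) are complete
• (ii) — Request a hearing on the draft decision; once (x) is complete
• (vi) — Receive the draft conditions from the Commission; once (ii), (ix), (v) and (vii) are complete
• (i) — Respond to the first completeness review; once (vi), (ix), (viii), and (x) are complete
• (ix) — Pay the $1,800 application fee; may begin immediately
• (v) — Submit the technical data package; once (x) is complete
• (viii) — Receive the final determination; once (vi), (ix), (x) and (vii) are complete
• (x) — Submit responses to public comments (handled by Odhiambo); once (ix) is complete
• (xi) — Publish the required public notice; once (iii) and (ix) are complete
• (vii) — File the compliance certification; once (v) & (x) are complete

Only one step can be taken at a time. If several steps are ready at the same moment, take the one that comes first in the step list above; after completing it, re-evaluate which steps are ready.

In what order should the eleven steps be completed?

Only (ix) has no prerequisites, so it is first.
(x) is the only step now ready → (x).
Ready: (ii) and (v). (ii) is listed earlier → (ii).
That leaves (v) as the only ready step → (v).
(vii) is the only step now ready → (vii).
Ready: (iii) and (vi). (iii) is listed earlier → (iii).
(xi) now also ready, so the ready set is {(vi), (xi)}; (vi) is listed earlier → (vi).
Ready: (viii) and (xi). (viii) is listed earlier → (viii).
(i) now also ready, so the ready set is {(i), (xi)}; (i) is listed earlier → (i).
Ready: (iv) and (xi). (iv) is listed earlier → (iv).
(xi) needed (iii) and (ix), now all done → (xi).

(ix), (x), (ii), (v), (vii), (iii), (vi), (viii), (i), (iv), (xi)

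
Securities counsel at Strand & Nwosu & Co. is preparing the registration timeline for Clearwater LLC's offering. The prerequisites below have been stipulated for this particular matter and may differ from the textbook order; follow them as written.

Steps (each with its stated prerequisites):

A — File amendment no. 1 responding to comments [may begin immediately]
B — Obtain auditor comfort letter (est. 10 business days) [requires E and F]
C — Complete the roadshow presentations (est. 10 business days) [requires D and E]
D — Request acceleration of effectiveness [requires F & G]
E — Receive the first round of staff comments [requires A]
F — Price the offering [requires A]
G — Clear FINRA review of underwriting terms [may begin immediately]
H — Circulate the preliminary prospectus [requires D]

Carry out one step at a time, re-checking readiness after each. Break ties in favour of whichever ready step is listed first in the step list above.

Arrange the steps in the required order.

A, E, F, B, G, D, C, H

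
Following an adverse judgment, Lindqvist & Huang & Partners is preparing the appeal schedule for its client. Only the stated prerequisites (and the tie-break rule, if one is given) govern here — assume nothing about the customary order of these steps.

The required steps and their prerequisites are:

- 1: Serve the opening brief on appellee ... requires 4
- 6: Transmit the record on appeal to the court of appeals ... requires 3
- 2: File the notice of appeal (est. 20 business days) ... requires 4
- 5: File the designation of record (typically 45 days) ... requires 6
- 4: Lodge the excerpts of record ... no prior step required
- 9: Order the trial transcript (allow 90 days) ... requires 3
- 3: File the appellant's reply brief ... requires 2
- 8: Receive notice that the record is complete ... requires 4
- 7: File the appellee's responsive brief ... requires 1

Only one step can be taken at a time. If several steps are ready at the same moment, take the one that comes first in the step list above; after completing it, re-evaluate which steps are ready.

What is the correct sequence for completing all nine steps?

4 → 1 → 2 → 3 → 6 → 5 → 9 → 8 → 7

Only 4 has no prerequisites, so it is first.
Now 1, 2 and 8 have their prerequisites met. 1 is listed earlier, so 1 next.
7 now also ready, so the ready set is {2, 8, 7}; 2 is listed earlier → 2.
Now 3, 8 and 7 have their prerequisites met. 3 is listed earlier, so 3 next.
Ready: 6, 9, 8 and 7. 6 is listed earlier → 6.
Now 5, 9, 8 and 7 have their prerequisites met. 5 is listed earlier, so 5 next.
Ready: 9, 8 and 7. 9 is listed earlier → 9.
8 and 7 are both available; 8 is listed earlier → 8.
7 needed 1, now all done → 7.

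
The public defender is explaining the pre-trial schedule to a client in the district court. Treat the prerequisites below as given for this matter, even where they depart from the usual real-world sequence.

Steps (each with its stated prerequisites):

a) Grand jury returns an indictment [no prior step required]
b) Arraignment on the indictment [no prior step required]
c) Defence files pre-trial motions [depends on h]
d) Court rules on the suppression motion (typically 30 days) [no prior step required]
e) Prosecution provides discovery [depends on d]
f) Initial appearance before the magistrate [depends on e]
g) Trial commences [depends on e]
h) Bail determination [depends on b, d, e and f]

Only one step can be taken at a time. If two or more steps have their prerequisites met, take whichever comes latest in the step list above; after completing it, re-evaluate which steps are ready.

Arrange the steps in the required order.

d → e → g → f → b → h → c → a

d, b and a have no prerequisites; d is listed later, so d is first.
Ready: e, b and a. e is listed later → e.
Ready: g, f, b and a. g is listed later → g.
Now f, b and a have their prerequisites met. f is listed later, so f next.
b and a are both available; b is listed later → b.
h now also ready, so the ready set is {h, a}; h is listed later → h.
Now c and a have their prerequisites met. c is listed later, so c next.
That leaves a as the only ready step → a.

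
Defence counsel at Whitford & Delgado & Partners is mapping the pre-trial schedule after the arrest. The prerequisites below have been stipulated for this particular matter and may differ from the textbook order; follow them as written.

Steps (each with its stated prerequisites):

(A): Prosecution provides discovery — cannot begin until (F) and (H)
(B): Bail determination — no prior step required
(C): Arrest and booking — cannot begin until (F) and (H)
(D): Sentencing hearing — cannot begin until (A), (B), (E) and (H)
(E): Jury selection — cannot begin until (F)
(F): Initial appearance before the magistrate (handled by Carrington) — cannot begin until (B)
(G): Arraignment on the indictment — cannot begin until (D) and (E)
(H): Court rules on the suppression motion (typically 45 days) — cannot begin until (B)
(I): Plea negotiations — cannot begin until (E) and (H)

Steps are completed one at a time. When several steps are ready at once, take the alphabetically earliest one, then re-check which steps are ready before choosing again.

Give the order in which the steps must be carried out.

(B) (F) (E) (H) (A) (C) (D) (G) (I)

(B) is the only step with nothing outstanding, so it goes first.
Now (F) and (H) have their prerequisites met. (F) has the earlier label, so (F) next.
Now (E) and (H) have their prerequisites met. (E) has the earlier label, so (E) next.
That leaves (H) as the only ready step → (H).
Now (A), (C) and (I) have their prerequisites met. (A) has the earlier label, so (A) next.
(C), (D) and (I) are all available; (C) has the earlier label → (C).
Now (D) and (I) have their prerequisites met. (D) has the earlier label, so (D) next.
(G) now also ready, so the ready set is {(G), (I)}; (G) has the earlier label → (G).
(I) needed (E) and (H), now all done → (I).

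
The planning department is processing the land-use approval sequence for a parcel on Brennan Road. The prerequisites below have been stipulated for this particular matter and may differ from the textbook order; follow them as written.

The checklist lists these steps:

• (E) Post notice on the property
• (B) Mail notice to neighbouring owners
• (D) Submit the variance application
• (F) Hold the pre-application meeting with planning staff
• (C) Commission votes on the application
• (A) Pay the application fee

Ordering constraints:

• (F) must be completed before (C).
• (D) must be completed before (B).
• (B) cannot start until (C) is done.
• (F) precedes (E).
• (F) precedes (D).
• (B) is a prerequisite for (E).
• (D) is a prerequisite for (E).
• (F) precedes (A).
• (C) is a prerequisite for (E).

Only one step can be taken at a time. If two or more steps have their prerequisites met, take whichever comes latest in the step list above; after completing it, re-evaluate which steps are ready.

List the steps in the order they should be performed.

(F), (A), (C), (D), (B), (E)

Only (F) has no prerequisites, so it is first.
Now (A), (C) and (D) have their prerequisites met. (A) is listed later, so (A) next.
Ready: (C) and (D). (C) is listed later → (C).
(D) is the only step now ready → (D).
(B) needed (C) and (D), now all done → (B).
(E) needed (C), (F), (D) and (B), now all done → (E).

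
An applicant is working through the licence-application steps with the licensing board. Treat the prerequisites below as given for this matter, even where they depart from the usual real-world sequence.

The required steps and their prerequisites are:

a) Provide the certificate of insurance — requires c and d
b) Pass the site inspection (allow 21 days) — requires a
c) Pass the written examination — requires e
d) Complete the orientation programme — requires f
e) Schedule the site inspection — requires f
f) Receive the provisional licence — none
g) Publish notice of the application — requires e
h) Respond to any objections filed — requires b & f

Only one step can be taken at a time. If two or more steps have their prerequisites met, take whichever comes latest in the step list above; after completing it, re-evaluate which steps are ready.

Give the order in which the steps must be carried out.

f, e, g, d, c, a, b, h

f is the only step with nothing outstanding, so it goes first.
e and d are both available; e is listed later → e.
g and c now also ready, so the ready set is {g, d, c}; g is listed later → g.
Ready: d and c. d is listed later → d.
c needed e, now all done → c.
That leaves a as the only ready step → a.
b needed a, now all done → b.
h needed f and b, now all done → h.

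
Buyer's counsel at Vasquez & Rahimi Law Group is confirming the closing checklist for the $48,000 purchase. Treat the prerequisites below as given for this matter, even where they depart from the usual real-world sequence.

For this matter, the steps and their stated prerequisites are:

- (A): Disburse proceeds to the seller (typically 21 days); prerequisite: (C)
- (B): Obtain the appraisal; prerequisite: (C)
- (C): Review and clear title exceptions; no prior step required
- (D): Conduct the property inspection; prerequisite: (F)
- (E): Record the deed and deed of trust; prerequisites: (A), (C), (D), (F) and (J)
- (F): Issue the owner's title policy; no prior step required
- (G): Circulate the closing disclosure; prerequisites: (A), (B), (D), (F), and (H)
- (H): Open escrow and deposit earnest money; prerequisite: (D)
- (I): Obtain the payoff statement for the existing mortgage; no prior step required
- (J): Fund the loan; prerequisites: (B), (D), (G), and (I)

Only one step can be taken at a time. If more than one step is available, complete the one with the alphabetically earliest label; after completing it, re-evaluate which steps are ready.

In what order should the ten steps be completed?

(C), (A), (B), (F), (D), (H), (G), (I), (J), (E)

Nothing is required for (C), (F) and (I). (C) has the earlier label → (C) first.
(A) and (B) now also ready, so the ready set is {(A), (B), (F), (I)}; (A) has the earlier label → (A).
Ready: (B), (F) and (I). (B) has the earlier label → (B).
(F) and (I) are both available; (F) has the earlier label → (F).
(D) now also ready, so the ready set is {(D), (I)}; (D) has the earlier label → (D).
(H) now also ready, so the ready set is {(H), (I)}; (H) has the earlier label → (H).
(G) and (I) are both available; (G) has the earlier label → (G).
That leaves (I) as the only ready step → (I).
(J) needed (B), (D), (G) and (I), now all done → (J).
(E) needed (A), (C), (D), (F) and (J), now all done → (E).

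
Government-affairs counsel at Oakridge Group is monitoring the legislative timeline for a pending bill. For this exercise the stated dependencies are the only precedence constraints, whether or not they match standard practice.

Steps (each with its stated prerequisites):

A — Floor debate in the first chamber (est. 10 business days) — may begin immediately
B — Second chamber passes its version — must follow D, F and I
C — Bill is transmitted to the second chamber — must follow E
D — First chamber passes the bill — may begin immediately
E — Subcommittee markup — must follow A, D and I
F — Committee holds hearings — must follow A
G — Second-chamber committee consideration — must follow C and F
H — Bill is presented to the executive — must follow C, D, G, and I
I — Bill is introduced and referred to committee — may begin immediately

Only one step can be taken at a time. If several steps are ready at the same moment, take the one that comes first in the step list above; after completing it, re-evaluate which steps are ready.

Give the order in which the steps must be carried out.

A D F I B E C G H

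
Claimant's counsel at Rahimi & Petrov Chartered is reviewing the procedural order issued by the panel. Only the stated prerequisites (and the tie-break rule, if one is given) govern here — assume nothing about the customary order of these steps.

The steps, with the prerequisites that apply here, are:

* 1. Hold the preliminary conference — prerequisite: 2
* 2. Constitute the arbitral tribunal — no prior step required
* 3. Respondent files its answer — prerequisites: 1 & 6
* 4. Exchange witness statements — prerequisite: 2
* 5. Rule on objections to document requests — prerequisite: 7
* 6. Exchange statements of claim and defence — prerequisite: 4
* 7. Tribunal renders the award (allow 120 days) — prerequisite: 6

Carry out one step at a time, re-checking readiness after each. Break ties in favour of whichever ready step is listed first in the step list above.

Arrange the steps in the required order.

2, 1, 4, 6, 3, 7, 5

Only 2 has no prerequisites, so it is first.
1 and 4 are both available; 1 is listed earlier → 1.
4 needed 2, now all done → 4.
6 needed 4, now all done → 6.
Ready: 3 and 7. 3 is listed earlier → 3.
7 needed 6, now all done → 7.
5 needed 7, now all done → 5.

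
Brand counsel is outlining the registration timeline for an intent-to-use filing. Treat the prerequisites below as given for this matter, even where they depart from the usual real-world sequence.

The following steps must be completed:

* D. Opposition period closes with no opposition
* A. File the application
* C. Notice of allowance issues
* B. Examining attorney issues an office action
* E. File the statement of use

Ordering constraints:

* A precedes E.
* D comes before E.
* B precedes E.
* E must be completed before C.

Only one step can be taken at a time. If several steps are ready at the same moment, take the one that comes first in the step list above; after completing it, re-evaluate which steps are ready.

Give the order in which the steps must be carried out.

D → A → B → E → C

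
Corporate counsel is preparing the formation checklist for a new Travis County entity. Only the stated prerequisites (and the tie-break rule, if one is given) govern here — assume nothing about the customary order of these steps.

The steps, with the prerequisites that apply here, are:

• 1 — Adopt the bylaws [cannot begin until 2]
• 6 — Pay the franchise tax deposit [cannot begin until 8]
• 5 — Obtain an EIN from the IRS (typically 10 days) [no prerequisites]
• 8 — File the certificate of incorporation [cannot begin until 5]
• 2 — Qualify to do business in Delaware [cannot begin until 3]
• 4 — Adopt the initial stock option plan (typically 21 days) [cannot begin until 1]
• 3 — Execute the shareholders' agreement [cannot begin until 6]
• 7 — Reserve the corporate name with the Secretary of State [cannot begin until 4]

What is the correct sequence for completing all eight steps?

5 → 8 → 6 → 3 → 2 → 1 → 4 → 7

5 is the only step with nothing outstanding, so it goes first.
8 needed 5, now all done → 8.
Next only 6 has its prerequisites met → 6.
3 needed 6, now all done → 3.
That leaves 2 as the only ready step → 2.
Next only 1 has its prerequisites met → 1.
That leaves 4 as the only ready step → 4.
7 needed 4, now all done → 7.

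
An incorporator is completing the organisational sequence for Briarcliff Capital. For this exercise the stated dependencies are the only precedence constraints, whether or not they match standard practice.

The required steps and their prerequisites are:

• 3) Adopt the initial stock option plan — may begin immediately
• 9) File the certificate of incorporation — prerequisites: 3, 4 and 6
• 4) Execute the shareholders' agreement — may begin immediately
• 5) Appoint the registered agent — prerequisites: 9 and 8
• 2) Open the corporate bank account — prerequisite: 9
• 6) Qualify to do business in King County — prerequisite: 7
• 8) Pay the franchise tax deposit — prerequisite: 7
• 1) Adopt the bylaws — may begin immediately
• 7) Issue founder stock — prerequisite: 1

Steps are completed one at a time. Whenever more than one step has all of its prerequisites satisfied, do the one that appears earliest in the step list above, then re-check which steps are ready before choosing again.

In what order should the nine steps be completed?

3, 4, 1, 7, 6, 9, 2, 8, 5

Nothing is required for 3, 4 and 1. 3 is listed earlier → 3 first.
Now 4 and 1 have their prerequisites met. 4 is listed earlier, so 4 next.
Next only 1 has its prerequisites met → 1.
7 is the only step now ready → 7.
Now 6 and 8 have their prerequisites met. 6 is listed earlier, so 6 next.
Ready: 9 and 8. 9 is listed earlier → 9.
Now 2 and 8 have their prerequisites met. 2 is listed earlier, so 2 next.
8 is the only step now ready → 8.
That leaves 5 as the only ready step → 5.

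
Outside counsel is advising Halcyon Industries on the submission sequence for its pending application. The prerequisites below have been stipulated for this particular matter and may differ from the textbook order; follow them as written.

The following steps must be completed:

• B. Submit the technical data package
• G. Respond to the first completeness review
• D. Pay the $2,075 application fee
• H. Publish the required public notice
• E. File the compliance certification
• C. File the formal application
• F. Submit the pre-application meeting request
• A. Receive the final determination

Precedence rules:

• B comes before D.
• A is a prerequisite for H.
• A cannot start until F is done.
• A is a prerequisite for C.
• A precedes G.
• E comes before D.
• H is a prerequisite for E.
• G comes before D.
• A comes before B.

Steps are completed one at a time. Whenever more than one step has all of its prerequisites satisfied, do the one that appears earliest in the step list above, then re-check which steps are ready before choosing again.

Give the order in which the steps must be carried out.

F A B G H E D C

F has no prerequisites → F first.
A is the only step now ready → A.
Now B, G, H and C have their prerequisites met. B is listed earlier, so B next.
Now G, H and C have their prerequisites met. G is listed earlier, so G next.
H and C are both available; H is listed earlier → H.
Ready: E and C. E is listed earlier → E.
Ready: D and C. D is listed earlier → D.
C needed A, now all done → C.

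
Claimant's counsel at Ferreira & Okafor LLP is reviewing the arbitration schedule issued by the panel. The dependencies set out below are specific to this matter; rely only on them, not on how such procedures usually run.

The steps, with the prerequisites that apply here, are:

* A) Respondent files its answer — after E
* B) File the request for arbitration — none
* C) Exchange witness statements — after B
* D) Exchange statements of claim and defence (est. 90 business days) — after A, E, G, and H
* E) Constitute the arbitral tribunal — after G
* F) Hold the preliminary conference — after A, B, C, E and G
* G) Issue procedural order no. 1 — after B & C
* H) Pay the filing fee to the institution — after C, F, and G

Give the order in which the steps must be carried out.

B, C, G, E, A, F, H, D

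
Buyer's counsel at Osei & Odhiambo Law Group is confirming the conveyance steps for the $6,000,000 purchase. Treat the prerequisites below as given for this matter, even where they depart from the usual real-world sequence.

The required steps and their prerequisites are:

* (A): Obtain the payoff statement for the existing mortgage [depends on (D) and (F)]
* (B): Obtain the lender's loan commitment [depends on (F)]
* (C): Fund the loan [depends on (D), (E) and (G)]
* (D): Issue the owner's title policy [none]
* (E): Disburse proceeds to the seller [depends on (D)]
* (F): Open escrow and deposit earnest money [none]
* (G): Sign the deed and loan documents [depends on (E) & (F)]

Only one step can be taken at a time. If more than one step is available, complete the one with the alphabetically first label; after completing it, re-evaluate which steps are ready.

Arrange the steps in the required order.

(D), (E), (F), (A), (B), (G), (C)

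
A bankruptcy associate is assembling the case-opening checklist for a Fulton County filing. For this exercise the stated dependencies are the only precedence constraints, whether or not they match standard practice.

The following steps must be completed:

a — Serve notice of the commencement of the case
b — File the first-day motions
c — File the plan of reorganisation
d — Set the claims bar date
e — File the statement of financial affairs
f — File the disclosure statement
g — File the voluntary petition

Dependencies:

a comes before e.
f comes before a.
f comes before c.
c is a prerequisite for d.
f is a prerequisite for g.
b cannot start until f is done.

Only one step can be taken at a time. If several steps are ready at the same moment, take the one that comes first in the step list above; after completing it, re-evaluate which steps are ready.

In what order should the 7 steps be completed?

f has no prerequisites → f first.
a, b, c and g are all available; a is listed earlier → a.
e now also ready, so the ready set is {b, c, e, g}; b is listed earlier → b.
Ready: c, e and g. c is listed earlier → c.
Now d, e and g have their prerequisites met. d is listed earlier, so d next.
Ready: e and g. e is listed earlier → e.
g is the only step now ready → g.

f → a → b → c → d → e → g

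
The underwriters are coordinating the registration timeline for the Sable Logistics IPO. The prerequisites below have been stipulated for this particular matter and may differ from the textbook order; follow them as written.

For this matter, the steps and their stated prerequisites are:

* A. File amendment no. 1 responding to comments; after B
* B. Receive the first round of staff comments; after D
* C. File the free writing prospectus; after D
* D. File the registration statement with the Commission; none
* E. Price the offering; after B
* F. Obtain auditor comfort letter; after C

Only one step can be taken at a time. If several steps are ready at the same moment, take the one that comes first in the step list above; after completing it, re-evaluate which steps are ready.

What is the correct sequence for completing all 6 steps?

Only D has no prerequisites, so it is first.
Now B and C have their prerequisites met. B is listed earlier, so B next.
A and E now also ready, so the ready set is {A, C, E}; A is listed earlier → A.
Now C and E have their prerequisites met. C is listed earlier, so C next.
F now also ready, so the ready set is {E, F}; E is listed earlier → E.
That leaves F as the only ready step → F.

D, B, A, C, E, F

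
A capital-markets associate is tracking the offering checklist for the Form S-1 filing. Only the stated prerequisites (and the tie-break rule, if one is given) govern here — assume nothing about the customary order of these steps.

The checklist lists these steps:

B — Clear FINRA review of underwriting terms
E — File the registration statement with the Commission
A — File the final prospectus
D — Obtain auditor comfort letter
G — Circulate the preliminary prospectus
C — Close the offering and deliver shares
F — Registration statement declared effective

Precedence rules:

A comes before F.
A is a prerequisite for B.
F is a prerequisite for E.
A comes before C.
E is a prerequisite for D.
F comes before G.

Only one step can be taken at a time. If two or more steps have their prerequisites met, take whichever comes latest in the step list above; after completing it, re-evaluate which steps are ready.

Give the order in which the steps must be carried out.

A has no prerequisites → A first.
F, C and B are all available; F is listed later → F.
G and E now also ready, so the ready set is {C, G, E, B}; C is listed later → C.
G, E and B are all available; G is listed later → G.
Ready: E and B. E is listed later → E.
D now also ready, so the ready set is {D, B}; D is listed later → D.
B needed A, now all done → B.

A → F → C → G → E → D → B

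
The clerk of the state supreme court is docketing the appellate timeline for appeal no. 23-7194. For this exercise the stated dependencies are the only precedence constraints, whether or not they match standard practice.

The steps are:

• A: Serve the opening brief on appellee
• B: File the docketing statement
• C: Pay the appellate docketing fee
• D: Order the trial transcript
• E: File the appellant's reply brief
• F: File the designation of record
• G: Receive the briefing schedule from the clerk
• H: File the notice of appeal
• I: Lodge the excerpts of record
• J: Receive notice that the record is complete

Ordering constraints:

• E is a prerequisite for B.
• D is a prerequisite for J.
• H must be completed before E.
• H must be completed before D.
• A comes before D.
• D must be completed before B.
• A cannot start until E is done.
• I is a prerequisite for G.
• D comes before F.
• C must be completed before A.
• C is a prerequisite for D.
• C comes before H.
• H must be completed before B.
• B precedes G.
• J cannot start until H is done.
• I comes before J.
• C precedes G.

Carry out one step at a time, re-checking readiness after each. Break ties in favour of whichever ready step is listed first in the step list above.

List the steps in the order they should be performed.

C, H, E, A, D, B, F, I, G, J

Nothing is required for C and I. C is listed earlier → C first.
H and I are both available; H is listed earlier → H.
E now also ready, so the ready set is {E, I}; E is listed earlier → E.
Now A and I have their prerequisites met. A is listed earlier, so A next.
D and I are both available; D is listed earlier → D.
B and F now also ready, so the ready set is {B, F, I}; B is listed earlier → B.
Ready: F and I. F is listed earlier → F.
I is the only step now ready → I.
G and J are both available; G is listed earlier → G.
J is the only step now ready → J.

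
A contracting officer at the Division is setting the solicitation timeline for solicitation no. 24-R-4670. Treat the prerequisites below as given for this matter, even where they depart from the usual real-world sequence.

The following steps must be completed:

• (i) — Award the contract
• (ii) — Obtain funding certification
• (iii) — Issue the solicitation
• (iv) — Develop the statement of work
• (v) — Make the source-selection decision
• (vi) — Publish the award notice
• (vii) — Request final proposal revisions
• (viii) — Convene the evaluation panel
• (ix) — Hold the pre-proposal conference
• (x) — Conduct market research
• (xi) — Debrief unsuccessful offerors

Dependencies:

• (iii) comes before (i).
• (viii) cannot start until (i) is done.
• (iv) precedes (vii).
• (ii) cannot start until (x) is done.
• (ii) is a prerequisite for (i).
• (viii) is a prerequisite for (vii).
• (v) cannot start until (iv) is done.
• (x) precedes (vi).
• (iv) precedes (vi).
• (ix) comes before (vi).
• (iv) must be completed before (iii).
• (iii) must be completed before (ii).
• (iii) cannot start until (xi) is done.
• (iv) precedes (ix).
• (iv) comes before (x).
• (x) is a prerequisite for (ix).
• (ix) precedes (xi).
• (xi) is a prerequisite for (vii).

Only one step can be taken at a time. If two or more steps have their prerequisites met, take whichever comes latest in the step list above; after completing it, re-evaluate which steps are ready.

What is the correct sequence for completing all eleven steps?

(iv), (x), (ix), (xi), (vi), (v), (iii), (ii), (i), (viii), (vii)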